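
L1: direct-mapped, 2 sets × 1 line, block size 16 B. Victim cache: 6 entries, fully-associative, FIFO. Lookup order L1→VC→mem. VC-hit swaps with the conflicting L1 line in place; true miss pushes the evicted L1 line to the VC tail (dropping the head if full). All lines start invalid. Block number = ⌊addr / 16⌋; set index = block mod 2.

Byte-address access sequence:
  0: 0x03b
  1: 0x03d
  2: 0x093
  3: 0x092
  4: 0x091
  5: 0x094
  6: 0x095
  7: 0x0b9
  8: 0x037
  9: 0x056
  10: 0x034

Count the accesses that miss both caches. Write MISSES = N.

MISSES = 4

0: 0x3b (blk 3, set 1) → MISS  vc=[]
1: 0x3d (blk 3, set 1) → L1-HIT  vc=[]
2: 0x93 (blk 9, set 1) → MISS  vc=[3]
3: 0x92 (blk 9, set 1) → L1-HIT  vc=[3]
4: 0x91 (blk 9, set 1) → L1-HIT  vc=[3]
5: 0x94 (blk 9, set 1) → L1-HIT  vc=[3]
6: 0x95 (blk 9, set 1) → L1-HIT  vc=[3]
7: 0xb9 (blk 11, set 1) → MISS  vc=[3, 9]
8: 0x37 (blk 3, set 1) → VC-HIT  vc=[11, 9]
9: 0x56 (blk 5, set 1) → MISS  vc=[11, 9, 3]
10: 0x34 (blk 3, set 1) → VC-HIT  vc=[11, 9, 5]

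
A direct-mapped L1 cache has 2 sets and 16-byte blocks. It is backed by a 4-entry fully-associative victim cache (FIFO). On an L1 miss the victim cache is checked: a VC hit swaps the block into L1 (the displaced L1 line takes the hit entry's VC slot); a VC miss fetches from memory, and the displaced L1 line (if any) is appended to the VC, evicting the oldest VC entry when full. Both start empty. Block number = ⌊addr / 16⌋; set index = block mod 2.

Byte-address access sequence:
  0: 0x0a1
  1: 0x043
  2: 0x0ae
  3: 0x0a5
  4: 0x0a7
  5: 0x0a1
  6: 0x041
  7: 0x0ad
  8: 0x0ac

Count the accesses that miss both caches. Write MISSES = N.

MISSES = 2

#0 0xa1→b10/s0 MISS; vc=[]
#1 0x43→b4/s0 MISS; vc=[10]
#2 0xae→b10/s0 VC-HIT; vc=[4]
#3 0xa5→b10/s0 L1-HIT; vc=[4]
#4 0xa7→b10/s0 L1-HIT; vc=[4]
#5 0xa1→b10/s0 L1-HIT; vc=[4]
#6 0x41→b4/s0 VC-HIT; vc=[10]
#7 0xad→b10/s0 VC-HIT; vc=[4]
#8 0xac→b10/s0 L1-HIT; vc=[4]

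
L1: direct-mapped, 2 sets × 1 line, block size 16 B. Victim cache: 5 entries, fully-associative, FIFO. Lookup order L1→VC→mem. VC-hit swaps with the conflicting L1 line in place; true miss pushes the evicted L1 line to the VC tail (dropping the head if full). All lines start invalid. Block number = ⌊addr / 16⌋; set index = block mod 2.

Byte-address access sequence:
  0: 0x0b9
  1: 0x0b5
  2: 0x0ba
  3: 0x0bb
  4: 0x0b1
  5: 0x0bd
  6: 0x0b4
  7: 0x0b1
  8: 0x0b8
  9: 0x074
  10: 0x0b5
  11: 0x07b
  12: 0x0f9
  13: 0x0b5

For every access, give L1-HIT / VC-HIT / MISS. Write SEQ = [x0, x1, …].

  [0] addr=0xb9 blk=11 s=1: MISS | VC []
  [1] addr=0xb5 blk=11 s=1: L1-HIT | VC []
  [2] addr=0xba blk=11 s=1: L1-HIT | VC []
  [3] addr=0xbb blk=11 s=1: L1-HIT | VC []
  [4] addr=0xb1 blk=11 s=1: L1-HIT | VC []
  [5] addr=0xbd blk=11 s=1: L1-HIT | VC []
  [6] addr=0xb4 blk=11 s=1: L1-HIT | VC []
  [7] addr=0xb1 blk=11 s=1: L1-HIT | VC []
  [8] addr=0xb8 blk=11 s=1: L1-HIT | VC []
  [9] addr=0x74 blk=7 s=1: MISS | VC [11]
  [10] addr=0xb5 blk=11 s=1: VC-HIT | VC [7]
  [11] addr=0x7b blk=7 s=1: VC-HIT | VC [11]
  [12] addr=0xf9 blk=15 s=1: MISS | VC [11, 7]
  [13] addr=0xb5 blk=11 s=1: VC-HIT | VC [15, 7]

SEQ = [MISS, L1-HIT, L1-HIT, L1-HIT, L1-HIT, L1-HIT, L1-HIT, L1-HIT, L1-HIT, MISS, VC-HIT, VC-HIT, MISS, VC-HIT]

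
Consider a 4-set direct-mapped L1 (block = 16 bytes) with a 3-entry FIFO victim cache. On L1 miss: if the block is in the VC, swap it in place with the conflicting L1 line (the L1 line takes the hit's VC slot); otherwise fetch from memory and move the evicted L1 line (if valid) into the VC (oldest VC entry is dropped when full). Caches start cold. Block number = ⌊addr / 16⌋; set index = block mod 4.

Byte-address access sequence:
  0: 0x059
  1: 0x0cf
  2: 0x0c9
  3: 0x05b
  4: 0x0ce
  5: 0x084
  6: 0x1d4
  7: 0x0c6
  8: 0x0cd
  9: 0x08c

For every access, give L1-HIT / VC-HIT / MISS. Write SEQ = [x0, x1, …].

0: 0x59 (blk 5, set 1) → MISS  vc=[]
1: 0xcf (blk 12, set 0) → MISS  vc=[]
2: 0xc9 (blk 12, set 0) → L1-HIT  vc=[]
3: 0x5b (blk 5, set 1) → L1-HIT  vc=[]
4: 0xce (blk 12, set 0) → L1-HIT  vc=[]
5: 0x84 (blk 8, set 0) → MISS  vc=[12]
6: 0x1d4 (blk 29, set 1) → MISS  vc=[12, 5]
7: 0xc6 (blk 12, set 0) → VC-HIT  vc=[8, 5]
8: 0xcd (blk 12, set 0) → L1-HIT  vc=[8, 5]
9: 0x8c (blk 8, set 0) → VC-HIT  vc=[12, 5]

SEQ = [MISS, MISS, L1-HIT, L1-HIT, L1-HIT, MISS, MISS, VC-HIT, L1-HIT, VC-HIT]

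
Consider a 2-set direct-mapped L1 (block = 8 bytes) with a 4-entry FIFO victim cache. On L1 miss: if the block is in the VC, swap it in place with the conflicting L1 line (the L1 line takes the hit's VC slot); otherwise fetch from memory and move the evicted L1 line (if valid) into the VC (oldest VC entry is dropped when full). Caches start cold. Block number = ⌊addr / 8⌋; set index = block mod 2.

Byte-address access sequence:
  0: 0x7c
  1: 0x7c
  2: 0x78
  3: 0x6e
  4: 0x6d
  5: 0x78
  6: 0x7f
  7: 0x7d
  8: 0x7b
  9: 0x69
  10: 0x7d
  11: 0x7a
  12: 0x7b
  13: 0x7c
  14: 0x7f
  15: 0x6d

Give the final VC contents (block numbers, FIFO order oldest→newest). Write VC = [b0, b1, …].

0: 0x7c (blk 15, set 1) → MISS  vc=[]
1: 0x7c (blk 15, set 1) → L1-HIT  vc=[]
2: 0x78 (blk 15, set 1) → L1-HIT  vc=[]
3: 0x6e (blk 13, set 1) → MISS  vc=[15]
4: 0x6d (blk 13, set 1) → L1-HIT  vc=[15]
5: 0x78 (blk 15, set 1) → VC-HIT  vc=[13]
6: 0x7f (blk 15, set 1) → L1-HIT  vc=[13]
7: 0x7d (blk 15, set 1) → L1-HIT  vc=[13]
8: 0x7b (blk 15, set 1) → L1-HIT  vc=[13]
9: 0x69 (blk 13, set 1) → VC-HIT  vc=[15]
10: 0x7d (blk 15, set 1) → VC-HIT  vc=[13]
11: 0x7a (blk 15, set 1) → L1-HIT  vc=[13]
12: 0x7b (blk 15, set 1) → L1-HIT  vc=[13]
13: 0x7c (blk 15, set 1) → L1-HIT  vc=[13]
14: 0x7f (blk 15, set 1) → L1-HIT  vc=[13]
15: 0x6d (blk 13, set 1) → VC-HIT  vc=[15]

VC = [15]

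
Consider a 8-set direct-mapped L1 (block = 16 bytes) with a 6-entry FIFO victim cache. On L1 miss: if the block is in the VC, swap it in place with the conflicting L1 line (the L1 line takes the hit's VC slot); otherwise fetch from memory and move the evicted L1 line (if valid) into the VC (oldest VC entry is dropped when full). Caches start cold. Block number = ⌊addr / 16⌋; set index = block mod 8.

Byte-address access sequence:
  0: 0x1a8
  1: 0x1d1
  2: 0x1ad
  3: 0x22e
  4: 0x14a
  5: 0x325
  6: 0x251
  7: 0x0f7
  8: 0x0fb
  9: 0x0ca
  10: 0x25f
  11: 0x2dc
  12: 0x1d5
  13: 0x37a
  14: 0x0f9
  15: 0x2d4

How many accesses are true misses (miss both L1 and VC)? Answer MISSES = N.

0: 0x1a8 (blk 26, set 2) → MISS  vc=[]
1: 0x1d1 (blk 29, set 5) → MISS  vc=[]
2: 0x1ad (blk 26, set 2) → L1-HIT  vc=[]
3: 0x22e (blk 34, set 2) → MISS  vc=[26]
4: 0x14a (blk 20, set 4) → MISS  vc=[26]
5: 0x325 (blk 50, set 2) → MISS  vc=[26, 34]
6: 0x251 (blk 37, set 5) → MISS  vc=[26, 34, 29]
7: 0xf7 (blk 15, set 7) → MISS  vc=[26, 34, 29]
8: 0xfb (blk 15, set 7) → L1-HIT  vc=[26, 34, 29]
9: 0xca (blk 12, set 4) → MISS  vc=[26, 34, 29, 20]
10: 0x25f (blk 37, set 5) → L1-HIT  vc=[26, 34, 29, 20]
11: 0x2dc (blk 45, set 5) → MISS  vc=[26, 34, 29, 20, 37]
12: 0x1d5 (blk 29, set 5) → VC-HIT  vc=[26, 34, 45, 20, 37]
13: 0x37a (blk 55, set 7) → MISS  vc=[26, 34, 45, 20, 37, 15]
14: 0xf9 (blk 15, set 7) → VC-HIT  vc=[26, 34, 45, 20, 37, 55]
15: 0x2d4 (blk 45, set 5) → VC-HIT  vc=[26, 34, 29, 20, 37, 55]

MISSES = 10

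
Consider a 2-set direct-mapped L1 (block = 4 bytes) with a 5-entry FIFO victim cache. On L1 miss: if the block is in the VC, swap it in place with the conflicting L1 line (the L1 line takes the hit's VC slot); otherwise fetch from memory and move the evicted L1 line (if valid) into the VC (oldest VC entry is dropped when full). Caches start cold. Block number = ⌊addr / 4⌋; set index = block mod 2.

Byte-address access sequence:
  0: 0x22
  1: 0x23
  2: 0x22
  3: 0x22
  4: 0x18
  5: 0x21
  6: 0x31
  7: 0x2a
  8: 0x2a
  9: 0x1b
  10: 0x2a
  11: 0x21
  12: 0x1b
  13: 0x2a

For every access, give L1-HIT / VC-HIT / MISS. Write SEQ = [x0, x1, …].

  [0] addr=0x22 blk=8 s=0: MISS | VC []
  [1] addr=0x23 blk=8 s=0: L1-HIT | VC []
  [2] addr=0x22 blk=8 s=0: L1-HIT | VC []
  [3] addr=0x22 blk=8 s=0: L1-HIT | VC []
  [4] addr=0x18 blk=6 s=0: MISS | VC [8]
  [5] addr=0x21 blk=8 s=0: VC-HIT | VC [6]
  [6] addr=0x31 blk=12 s=0: MISS | VC [6, 8]
  [7] addr=0x2a blk=10 s=0: MISS | VC [6, 8, 12]
  [8] addr=0x2a blk=10 s=0: L1-HIT | VC [6, 8, 12]
  [9] addr=0x1b blk=6 s=0: VC-HIT | VC [10, 8, 12]
  [10] addr=0x2a blk=10 s=0: VC-HIT | VC [6, 8, 12]
  [11] addr=0x21 blk=8 s=0: VC-HIT | VC [6, 10, 12]
  [12] addr=0x1b blk=6 s=0: VC-HIT | VC [8, 10, 12]
  [13] addr=0x2a blk=10 s=0: VC-HIT | VC [8, 6, 12]

SEQ = [MISS, L1-HIT, L1-HIT, L1-HIT, MISS, VC-HIT, MISS, MISS, L1-HIT, VC-HIT, VC-HIT, VC-HIT, VC-HIT, VC-HIT]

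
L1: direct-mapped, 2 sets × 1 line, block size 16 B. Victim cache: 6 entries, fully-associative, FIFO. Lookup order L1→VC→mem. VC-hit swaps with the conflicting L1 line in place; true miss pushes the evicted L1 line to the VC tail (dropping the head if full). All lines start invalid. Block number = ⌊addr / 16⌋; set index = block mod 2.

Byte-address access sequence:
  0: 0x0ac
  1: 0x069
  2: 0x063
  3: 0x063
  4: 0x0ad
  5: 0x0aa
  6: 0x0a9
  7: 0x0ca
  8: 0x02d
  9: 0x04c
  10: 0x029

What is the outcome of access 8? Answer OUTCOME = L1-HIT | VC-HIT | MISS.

OUTCOME = MISS

  [0] addr=0xac blk=10 s=0: MISS | VC []
  [1] addr=0x69 blk=6 s=0: MISS | VC [10]
  [2] addr=0x63 blk=6 s=0: L1-HIT | VC [10]
  [3] addr=0x63 blk=6 s=0: L1-HIT | VC [10]
  [4] addr=0xad blk=10 s=0: VC-HIT | VC [6]
  [5] addr=0xaa blk=10 s=0: L1-HIT | VC [6]
  [6] addr=0xa9 blk=10 s=0: L1-HIT | VC [6]
  [7] addr=0xca blk=12 s=0: MISS | VC [6, 10]
  [8] addr=0x2d blk=2 s=0: MISS | VC [6, 10, 12]
  [9] addr=0x4c blk=4 s=0: MISS | VC [6, 10, 12, 2]
  [10] addr=0x29 blk=2 s=0: VC-HIT | VC [6, 10, 12, 4]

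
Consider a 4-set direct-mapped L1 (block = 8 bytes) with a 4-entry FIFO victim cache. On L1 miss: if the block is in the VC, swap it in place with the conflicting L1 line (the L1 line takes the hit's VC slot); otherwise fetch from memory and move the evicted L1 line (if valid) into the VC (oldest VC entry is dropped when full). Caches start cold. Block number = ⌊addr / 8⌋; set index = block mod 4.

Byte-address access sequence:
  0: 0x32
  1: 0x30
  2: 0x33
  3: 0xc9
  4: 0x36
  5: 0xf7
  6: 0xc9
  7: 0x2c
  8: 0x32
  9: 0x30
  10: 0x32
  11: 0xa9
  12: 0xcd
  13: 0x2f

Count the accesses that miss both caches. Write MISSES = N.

MISSES = 5

0: 0x32 (blk 6, set 2) → MISS  vc=[]
1: 0x30 (blk 6, set 2) → L1-HIT  vc=[]
2: 0x33 (blk 6, set 2) → L1-HIT  vc=[]
3: 0xc9 (blk 25, set 1) → MISS  vc=[]
4: 0x36 (blk 6, set 2) → L1-HIT  vc=[]
5: 0xf7 (blk 30, set 2) → MISS  vc=[6]
6: 0xc9 (blk 25, set 1) → L1-HIT  vc=[6]
7: 0x2c (blk 5, set 1) → MISS  vc=[6, 25]
8: 0x32 (blk 6, set 2) → VC-HIT  vc=[30, 25]
9: 0x30 (blk 6, set 2) → L1-HIT  vc=[30, 25]
10: 0x32 (blk 6, set 2) → L1-HIT  vc=[30, 25]
11: 0xa9 (blk 21, set 1) → MISS  vc=[30, 25, 5]
12: 0xcd (blk 25, set 1) → VC-HIT  vc=[30, 21, 5]
13: 0x2f (blk 5, set 1) → VC-HIT  vc=[30, 21, 25]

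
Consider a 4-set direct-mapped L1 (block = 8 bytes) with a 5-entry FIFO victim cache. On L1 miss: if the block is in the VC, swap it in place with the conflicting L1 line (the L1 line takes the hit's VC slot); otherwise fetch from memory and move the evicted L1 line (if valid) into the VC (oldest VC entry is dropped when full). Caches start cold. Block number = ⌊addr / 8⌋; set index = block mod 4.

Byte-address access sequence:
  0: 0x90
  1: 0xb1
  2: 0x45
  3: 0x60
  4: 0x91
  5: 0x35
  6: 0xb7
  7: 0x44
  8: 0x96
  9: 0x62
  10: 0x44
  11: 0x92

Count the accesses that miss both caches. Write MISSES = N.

MISSES = 5

#0 0x90→b18/s2 MISS; vc=[]
#1 0xb1→b22/s2 MISS; vc=[18]
#2 0x45→b8/s0 MISS; vc=[18]
#3 0x60→b12/s0 MISS; vc=[18,8]
#4 0x91→b18/s2 VC-HIT; vc=[22,8]
#5 0x35→b6/s2 MISS; vc=[22,8,18]
#6 0xb7→b22/s2 VC-HIT; vc=[6,8,18]
#7 0x44→b8/s0 VC-HIT; vc=[6,12,18]
#8 0x96→b18/s2 VC-HIT; vc=[6,12,22]
#9 0x62→b12/s0 VC-HIT; vc=[6,8,22]
#10 0x44→b8/s0 VC-HIT; vc=[6,12,22]
#11 0x92→b18/s2 L1-HIT; vc=[6,12,22]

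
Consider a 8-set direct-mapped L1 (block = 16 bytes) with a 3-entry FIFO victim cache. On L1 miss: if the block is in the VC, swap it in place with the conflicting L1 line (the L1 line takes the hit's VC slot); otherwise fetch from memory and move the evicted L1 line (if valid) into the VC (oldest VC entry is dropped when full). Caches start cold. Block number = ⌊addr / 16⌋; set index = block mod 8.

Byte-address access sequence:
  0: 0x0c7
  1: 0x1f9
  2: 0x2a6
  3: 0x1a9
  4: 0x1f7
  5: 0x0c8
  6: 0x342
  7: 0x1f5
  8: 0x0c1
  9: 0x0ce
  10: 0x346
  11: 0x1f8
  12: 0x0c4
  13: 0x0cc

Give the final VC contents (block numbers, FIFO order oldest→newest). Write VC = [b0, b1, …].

0: 0xc7 (blk 12, set 4) → MISS  vc=[]
1: 0x1f9 (blk 31, set 7) → MISS  vc=[]
2: 0x2a6 (blk 42, set 2) → MISS  vc=[]
3: 0x1a9 (blk 26, set 2) → MISS  vc=[42]
4: 0x1f7 (blk 31, set 7) → L1-HIT  vc=[42]
5: 0xc8 (blk 12, set 4) → L1-HIT  vc=[42]
6: 0x342 (blk 52, set 4) → MISS  vc=[42, 12]
7: 0x1f5 (blk 31, set 7) → L1-HIT  vc=[42, 12]
8: 0xc1 (blk 12, set 4) → VC-HIT  vc=[42, 52]
9: 0xce (blk 12, set 4) → L1-HIT  vc=[42, 52]
10: 0x346 (blk 52, set 4) → VC-HIT  vc=[42, 12]
11: 0x1f8 (blk 31, set 7) → L1-HIT  vc=[42, 12]
12: 0xc4 (blk 12, set 4) → VC-HIT  vc=[42, 52]
13: 0xcc (blk 12, set 4) → L1-HIT  vc=[42, 52]

VC = [42, 52]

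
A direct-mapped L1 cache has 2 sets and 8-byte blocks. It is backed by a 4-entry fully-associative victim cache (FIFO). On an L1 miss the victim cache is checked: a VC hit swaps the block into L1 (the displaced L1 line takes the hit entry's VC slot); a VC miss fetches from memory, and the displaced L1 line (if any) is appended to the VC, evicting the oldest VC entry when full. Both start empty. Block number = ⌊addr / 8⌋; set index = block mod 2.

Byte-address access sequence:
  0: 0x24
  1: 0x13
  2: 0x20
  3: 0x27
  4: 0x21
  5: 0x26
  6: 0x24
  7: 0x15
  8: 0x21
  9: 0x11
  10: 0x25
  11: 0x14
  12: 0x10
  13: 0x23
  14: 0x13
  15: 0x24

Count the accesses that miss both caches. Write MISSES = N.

0: 0x24 (blk 4, set 0) → MISS  vc=[]
1: 0x13 (blk 2, set 0) → MISS  vc=[4]
2: 0x20 (blk 4, set 0) → VC-HIT  vc=[2]
3: 0x27 (blk 4, set 0) → L1-HIT  vc=[2]
4: 0x21 (blk 4, set 0) → L1-HIT  vc=[2]
5: 0x26 (blk 4, set 0) → L1-HIT  vc=[2]
6: 0x24 (blk 4, set 0) → L1-HIT  vc=[2]
7: 0x15 (blk 2, set 0) → VC-HIT  vc=[4]
8: 0x21 (blk 4, set 0) → VC-HIT  vc=[2]
9: 0x11 (blk 2, set 0) → VC-HIT  vc=[4]
10: 0x25 (blk 4, set 0) → VC-HIT  vc=[2]
11: 0x14 (blk 2, set 0) → VC-HIT  vc=[4]
12: 0x10 (blk 2, set 0) → L1-HIT  vc=[4]
13: 0x23 (blk 4, set 0) → VC-HIT  vc=[2]
14: 0x13 (blk 2, set 0) → VC-HIT  vc=[4]
15: 0x24 (blk 4, set 0) → VC-HIT  vc=[2]

MISSES = 2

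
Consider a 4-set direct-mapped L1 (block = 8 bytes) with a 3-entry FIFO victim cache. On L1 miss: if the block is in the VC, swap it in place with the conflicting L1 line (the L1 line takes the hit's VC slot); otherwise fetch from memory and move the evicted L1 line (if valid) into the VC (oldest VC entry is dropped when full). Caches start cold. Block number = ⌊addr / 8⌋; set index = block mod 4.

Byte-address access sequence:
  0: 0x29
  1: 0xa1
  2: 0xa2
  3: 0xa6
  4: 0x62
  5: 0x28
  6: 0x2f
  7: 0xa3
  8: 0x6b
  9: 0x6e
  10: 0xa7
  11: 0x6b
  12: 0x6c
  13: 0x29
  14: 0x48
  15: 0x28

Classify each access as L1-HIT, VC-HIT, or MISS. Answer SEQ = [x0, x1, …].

#0 0x29→b5/s1 MISS; vc=[]
#1 0xa1→b20/s0 MISS; vc=[]
#2 0xa2→b20/s0 L1-HIT; vc=[]
#3 0xa6→b20/s0 L1-HIT; vc=[]
#4 0x62→b12/s0 MISS; vc=[20]
#5 0x28→b5/s1 L1-HIT; vc=[20]
#6 0x2f→b5/s1 L1-HIT; vc=[20]
#7 0xa3→b20/s0 VC-HIT; vc=[12]
#8 0x6b→b13/s1 MISS; vc=[12,5]
#9 0x6e→b13/s1 L1-HIT; vc=[12,5]
#10 0xa7→b20/s0 L1-HIT; vc=[12,5]
#11 0x6b→b13/s1 L1-HIT; vc=[12,5]
#12 0x6c→b13/s1 L1-HIT; vc=[12,5]
#13 0x29→b5/s1 VC-HIT; vc=[12,13]
#14 0x48→b9/s1 MISS; vc=[12,13,5]
#15 0x28→b5/s1 VC-HIT; vc=[12,13,9]

SEQ = [MISS, MISS, L1-HIT, L1-HIT, MISS, L1-HIT, L1-HIT, VC-HIT, MISS, L1-HIT, L1-HIT, L1-HIT, L1-HIT, VC-HIT, MISS, VC-HIT]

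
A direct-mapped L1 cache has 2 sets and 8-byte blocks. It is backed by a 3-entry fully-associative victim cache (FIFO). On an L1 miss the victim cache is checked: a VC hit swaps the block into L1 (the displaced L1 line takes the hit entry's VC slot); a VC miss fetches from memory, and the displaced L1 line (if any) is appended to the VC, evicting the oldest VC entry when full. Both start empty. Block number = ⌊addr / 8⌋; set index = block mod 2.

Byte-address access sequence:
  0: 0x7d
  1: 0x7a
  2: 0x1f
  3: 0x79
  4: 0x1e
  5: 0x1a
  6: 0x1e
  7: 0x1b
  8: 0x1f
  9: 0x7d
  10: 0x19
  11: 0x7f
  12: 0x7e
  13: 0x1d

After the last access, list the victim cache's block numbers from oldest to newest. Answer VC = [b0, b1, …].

VC = [15]

0: 0x7d (blk 15, set 1) → MISS  vc=[]
1: 0x7a (blk 15, set 1) → L1-HIT  vc=[]
2: 0x1f (blk 3, set 1) → MISS  vc=[15]
3: 0x79 (blk 15, set 1) → VC-HIT  vc=[3]
4: 0x1e (blk 3, set 1) → VC-HIT  vc=[15]
5: 0x1a (blk 3, set 1) → L1-HIT  vc=[15]
6: 0x1e (blk 3, set 1) → L1-HIT  vc=[15]
7: 0x1b (blk 3, set 1) → L1-HIT  vc=[15]
8: 0x1f (blk 3, set 1) → L1-HIT  vc=[15]
9: 0x7d (blk 15, set 1) → VC-HIT  vc=[3]
10: 0x19 (blk 3, set 1) → VC-HIT  vc=[15]
11: 0x7f (blk 15, set 1) → VC-HIT  vc=[3]
12: 0x7e (blk 15, set 1) → L1-HIT  vc=[3]
13: 0x1d (blk 3, set 1) → VC-HIT  vc=[15]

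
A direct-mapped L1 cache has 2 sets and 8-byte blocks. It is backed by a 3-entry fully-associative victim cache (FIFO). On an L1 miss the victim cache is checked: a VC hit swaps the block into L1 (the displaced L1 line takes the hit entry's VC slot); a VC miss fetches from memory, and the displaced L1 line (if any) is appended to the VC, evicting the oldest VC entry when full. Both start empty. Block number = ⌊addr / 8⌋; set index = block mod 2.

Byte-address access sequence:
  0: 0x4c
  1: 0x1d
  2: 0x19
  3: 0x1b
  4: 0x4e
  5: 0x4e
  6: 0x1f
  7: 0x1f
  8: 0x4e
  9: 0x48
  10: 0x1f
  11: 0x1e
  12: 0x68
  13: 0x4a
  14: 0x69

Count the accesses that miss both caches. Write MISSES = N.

MISSES = 3

0: 0x4c (blk 9, set 1) → MISS  vc=[]
1: 0x1d (blk 3, set 1) → MISS  vc=[9]
2: 0x19 (blk 3, set 1) → L1-HIT  vc=[9]
3: 0x1b (blk 3, set 1) → L1-HIT  vc=[9]
4: 0x4e (blk 9, set 1) → VC-HIT  vc=[3]
5: 0x4e (blk 9, set 1) → L1-HIT  vc=[3]
6: 0x1f (blk 3, set 1) → VC-HIT  vc=[9]
7: 0x1f (blk 3, set 1) → L1-HIT  vc=[9]
8: 0x4e (blk 9, set 1) → VC-HIT  vc=[3]
9: 0x48 (blk 9, set 1) → L1-HIT  vc=[3]
10: 0x1f (blk 3, set 1) → VC-HIT  vc=[9]
11: 0x1e (blk 3, set 1) → L1-HIT  vc=[9]
12: 0x68 (blk 13, set 1) → MISS  vc=[9, 3]
13: 0x4a (blk 9, set 1) → VC-HIT  vc=[13, 3]
14: 0x69 (blk 13, set 1) → VC-HIT  vc=[9, 3]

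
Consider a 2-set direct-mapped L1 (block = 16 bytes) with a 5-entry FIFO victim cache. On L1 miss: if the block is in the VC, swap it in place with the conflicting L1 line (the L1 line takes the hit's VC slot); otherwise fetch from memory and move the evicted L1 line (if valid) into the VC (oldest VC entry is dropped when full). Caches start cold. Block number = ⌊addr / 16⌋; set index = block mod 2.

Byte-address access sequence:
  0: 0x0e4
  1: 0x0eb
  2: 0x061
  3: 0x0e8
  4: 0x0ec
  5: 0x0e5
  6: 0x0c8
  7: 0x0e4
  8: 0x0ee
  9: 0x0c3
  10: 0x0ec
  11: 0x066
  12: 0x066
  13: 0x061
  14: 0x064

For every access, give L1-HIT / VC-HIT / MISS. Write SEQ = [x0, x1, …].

  [0] addr=0xe4 blk=14 s=0: MISS | VC []
  [1] addr=0xeb blk=14 s=0: L1-HIT | VC []
  [2] addr=0x61 blk=6 s=0: MISS | VC [14]
  [3] addr=0xe8 blk=14 s=0: VC-HIT | VC [6]
  [4] addr=0xec blk=14 s=0: L1-HIT | VC [6]
  [5] addr=0xe5 blk=14 s=0: L1-HIT | VC [6]
  [6] addr=0xc8 blk=12 s=0: MISS | VC [6, 14]
  [7] addr=0xe4 blk=14 s=0: VC-HIT | VC [6, 12]
  [8] addr=0xee blk=14 s=0: L1-HIT | VC [6, 12]
  [9] addr=0xc3 blk=12 s=0: VC-HIT | VC [6, 14]
  [10] addr=0xec blk=14 s=0: VC-HIT | VC [6, 12]
  [11] addr=0x66 blk=6 s=0: VC-HIT | VC [14, 12]
  [12] addr=0x66 blk=6 s=0: L1-HIT | VC [14, 12]
  [13] addr=0x61 blk=6 s=0: L1-HIT | VC [14, 12]
  [14] addr=0x64 blk=6 s=0: L1-HIT | VC [14, 12]

SEQ = [MISS, L1-HIT, MISS, VC-HIT, L1-HIT, L1-HIT, MISS, VC-HIT, L1-HIT, VC-HIT, VC-HIT, VC-HIT, L1-HIT, L1-HIT, L1-HIT]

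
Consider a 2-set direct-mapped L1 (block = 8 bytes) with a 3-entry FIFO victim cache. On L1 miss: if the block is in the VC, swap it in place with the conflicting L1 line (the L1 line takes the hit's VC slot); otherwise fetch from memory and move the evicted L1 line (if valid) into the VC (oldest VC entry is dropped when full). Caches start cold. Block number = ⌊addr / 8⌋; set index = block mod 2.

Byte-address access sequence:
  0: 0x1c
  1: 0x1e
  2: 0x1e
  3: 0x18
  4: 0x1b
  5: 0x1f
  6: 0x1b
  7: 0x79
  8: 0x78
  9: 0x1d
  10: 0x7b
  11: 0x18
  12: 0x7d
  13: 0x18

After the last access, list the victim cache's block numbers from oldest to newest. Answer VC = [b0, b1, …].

  [0] addr=0x1c blk=3 s=1: MISS | VC []
  [1] addr=0x1e blk=3 s=1: L1-HIT | VC []
  [2] addr=0x1e blk=3 s=1: L1-HIT | VC []
  [3] addr=0x18 blk=3 s=1: L1-HIT | VC []
  [4] addr=0x1b blk=3 s=1: L1-HIT | VC []
  [5] addr=0x1f blk=3 s=1: L1-HIT | VC []
  [6] addr=0x1b blk=3 s=1: L1-HIT | VC []
  [7] addr=0x79 blk=15 s=1: MISS | VC [3]
  [8] addr=0x78 blk=15 s=1: L1-HIT | VC [3]
  [9] addr=0x1d blk=3 s=1: VC-HIT | VC [15]
  [10] addr=0x7b blk=15 s=1: VC-HIT | VC [3]
  [11] addr=0x18 blk=3 s=1: VC-HIT | VC [15]
  [12] addr=0x7d blk=15 s=1: VC-HIT | VC [3]
  [13] addr=0x18 blk=3 s=1: VC-HIT | VC [15]

VC = [15]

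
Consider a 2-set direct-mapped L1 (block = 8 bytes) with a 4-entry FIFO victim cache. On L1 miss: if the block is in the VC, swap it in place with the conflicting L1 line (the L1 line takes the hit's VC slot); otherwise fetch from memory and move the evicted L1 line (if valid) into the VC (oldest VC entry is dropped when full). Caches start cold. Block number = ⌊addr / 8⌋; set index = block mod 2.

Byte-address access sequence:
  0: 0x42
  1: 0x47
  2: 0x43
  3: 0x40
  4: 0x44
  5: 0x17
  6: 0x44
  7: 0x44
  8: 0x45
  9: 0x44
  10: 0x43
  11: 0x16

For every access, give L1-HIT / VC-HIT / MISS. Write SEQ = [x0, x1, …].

#0 0x42→b8/s0 MISS; vc=[]
#1 0x47→b8/s0 L1-HIT; vc=[]
#2 0x43→b8/s0 L1-HIT; vc=[]
#3 0x40→b8/s0 L1-HIT; vc=[]
#4 0x44→b8/s0 L1-HIT; vc=[]
#5 0x17→b2/s0 MISS; vc=[8]
#6 0x44→b8/s0 VC-HIT; vc=[2]
#7 0x44→b8/s0 L1-HIT; vc=[2]
#8 0x45→b8/s0 L1-HIT; vc=[2]
#9 0x44→b8/s0 L1-HIT; vc=[2]
#10 0x43→b8/s0 L1-HIT; vc=[2]
#11 0x16→b2/s0 VC-HIT; vc=[8]

SEQ = [MISS, L1-HIT, L1-HIT, L1-HIT, L1-HIT, MISS, VC-HIT, L1-HIT, L1-HIT, L1-HIT, L1-HIT, VC-HIT]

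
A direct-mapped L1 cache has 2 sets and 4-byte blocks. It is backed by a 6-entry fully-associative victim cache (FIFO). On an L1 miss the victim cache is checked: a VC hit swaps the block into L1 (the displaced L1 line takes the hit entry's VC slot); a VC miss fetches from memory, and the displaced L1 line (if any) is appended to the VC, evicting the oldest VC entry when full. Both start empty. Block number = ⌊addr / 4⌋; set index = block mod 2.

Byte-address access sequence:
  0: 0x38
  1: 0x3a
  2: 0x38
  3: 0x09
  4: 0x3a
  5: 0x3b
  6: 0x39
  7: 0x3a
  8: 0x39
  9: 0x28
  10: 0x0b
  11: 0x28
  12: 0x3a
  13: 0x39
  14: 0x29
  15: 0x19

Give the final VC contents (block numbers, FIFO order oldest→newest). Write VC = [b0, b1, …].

VC = [2, 14, 10]

0: 0x38 (blk 14, set 0) → MISS  vc=[]
1: 0x3a (blk 14, set 0) → L1-HIT  vc=[]
2: 0x38 (blk 14, set 0) → L1-HIT  vc=[]
3: 0x9 (blk 2, set 0) → MISS  vc=[14]
4: 0x3a (blk 14, set 0) → VC-HIT  vc=[2]
5: 0x3b (blk 14, set 0) → L1-HIT  vc=[2]
6: 0x39 (blk 14, set 0) → L1-HIT  vc=[2]
7: 0x3a (blk 14, set 0) → L1-HIT  vc=[2]
8: 0x39 (blk 14, set 0) → L1-HIT  vc=[2]
9: 0x28 (blk 10, set 0) → MISS  vc=[2, 14]
10: 0xb (blk 2, set 0) → VC-HIT  vc=[10, 14]
11: 0x28 (blk 10, set 0) → VC-HIT  vc=[2, 14]
12: 0x3a (blk 14, set 0) → VC-HIT  vc=[2, 10]
13: 0x39 (blk 14, set 0) → L1-HIT  vc=[2, 10]
14: 0x29 (blk 10, set 0) → VC-HIT  vc=[2, 14]
15: 0x19 (blk 6, set 0) → MISS  vc=[2, 14, 10]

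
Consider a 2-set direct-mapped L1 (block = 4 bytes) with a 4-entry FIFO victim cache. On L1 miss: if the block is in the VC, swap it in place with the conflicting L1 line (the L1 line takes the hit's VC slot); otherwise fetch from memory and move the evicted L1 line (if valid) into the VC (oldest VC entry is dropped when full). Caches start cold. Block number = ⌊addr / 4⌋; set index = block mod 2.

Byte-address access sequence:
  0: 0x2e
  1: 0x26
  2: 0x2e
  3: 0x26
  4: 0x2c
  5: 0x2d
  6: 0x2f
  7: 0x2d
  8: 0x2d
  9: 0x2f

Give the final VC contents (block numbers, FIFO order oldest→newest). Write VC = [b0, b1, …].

VC = [9]

  [0] addr=0x2e blk=11 s=1: MISS | VC []
  [1] addr=0x26 blk=9 s=1: MISS | VC [11]
  [2] addr=0x2e blk=11 s=1: VC-HIT | VC [9]
  [3] addr=0x26 blk=9 s=1: VC-HIT | VC [11]
  [4] addr=0x2c blk=11 s=1: VC-HIT | VC [9]
  [5] addr=0x2d blk=11 s=1: L1-HIT | VC [9]
  [6] addr=0x2f blk=11 s=1: L1-HIT | VC [9]
  [7] addr=0x2d blk=11 s=1: L1-HIT | VC [9]
  [8] addr=0x2d blk=11 s=1: L1-HIT | VC [9]
  [9] addr=0x2f blk=11 s=1: L1-HIT | VC [9]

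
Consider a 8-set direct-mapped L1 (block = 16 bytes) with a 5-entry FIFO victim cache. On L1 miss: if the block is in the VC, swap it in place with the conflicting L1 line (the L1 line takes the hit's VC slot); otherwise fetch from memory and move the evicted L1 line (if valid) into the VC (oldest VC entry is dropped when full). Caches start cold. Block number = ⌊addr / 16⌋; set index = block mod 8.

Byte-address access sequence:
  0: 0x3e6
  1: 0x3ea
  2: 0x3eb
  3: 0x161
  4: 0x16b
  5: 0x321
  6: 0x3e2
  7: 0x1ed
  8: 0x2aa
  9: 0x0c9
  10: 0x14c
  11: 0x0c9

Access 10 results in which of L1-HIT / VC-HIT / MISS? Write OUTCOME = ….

OUTCOME = MISS

#0 0x3e6→b62/s6 MISS; vc=[]
#1 0x3ea→b62/s6 L1-HIT; vc=[]
#2 0x3eb→b62/s6 L1-HIT; vc=[]
#3 0x161→b22/s6 MISS; vc=[62]
#4 0x16b→b22/s6 L1-HIT; vc=[62]
#5 0x321→b50/s2 MISS; vc=[62]
#6 0x3e2→b62/s6 VC-HIT; vc=[22]
#7 0x1ed→b30/s6 MISS; vc=[22,62]
#8 0x2aa→b42/s2 MISS; vc=[22,62,50]
#9 0xc9→b12/s4 MISS; vc=[22,62,50]
#10 0x14c→b20/s4 MISS; vc=[22,62,50,12]
#11 0xc9→b12/s4 VC-HIT; vc=[22,62,50,20]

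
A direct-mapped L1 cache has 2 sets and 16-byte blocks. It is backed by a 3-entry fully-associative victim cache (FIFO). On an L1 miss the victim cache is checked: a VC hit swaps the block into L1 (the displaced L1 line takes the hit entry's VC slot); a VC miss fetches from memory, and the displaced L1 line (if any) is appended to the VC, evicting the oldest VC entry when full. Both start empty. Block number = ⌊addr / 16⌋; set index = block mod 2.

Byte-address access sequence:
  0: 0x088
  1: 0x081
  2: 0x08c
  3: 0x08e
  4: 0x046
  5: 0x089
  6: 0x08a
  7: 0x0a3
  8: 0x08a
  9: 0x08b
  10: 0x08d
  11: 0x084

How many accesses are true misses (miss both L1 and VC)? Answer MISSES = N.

#0 0x88→b8/s0 MISS; vc=[]
#1 0x81→b8/s0 L1-HIT; vc=[]
#2 0x8c→b8/s0 L1-HIT; vc=[]
#3 0x8e→b8/s0 L1-HIT; vc=[]
#4 0x46→b4/s0 MISS; vc=[8]
#5 0x89→b8/s0 VC-HIT; vc=[4]
#6 0x8a→b8/s0 L1-HIT; vc=[4]
#7 0xa3→b10/s0 MISS; vc=[4,8]
#8 0x8a→b8/s0 VC-HIT; vc=[4,10]
#9 0x8b→b8/s0 L1-HIT; vc=[4,10]
#10 0x8d→b8/s0 L1-HIT; vc=[4,10]
#11 0x84→b8/s0 L1-HIT; vc=[4,10]

MISSES = 3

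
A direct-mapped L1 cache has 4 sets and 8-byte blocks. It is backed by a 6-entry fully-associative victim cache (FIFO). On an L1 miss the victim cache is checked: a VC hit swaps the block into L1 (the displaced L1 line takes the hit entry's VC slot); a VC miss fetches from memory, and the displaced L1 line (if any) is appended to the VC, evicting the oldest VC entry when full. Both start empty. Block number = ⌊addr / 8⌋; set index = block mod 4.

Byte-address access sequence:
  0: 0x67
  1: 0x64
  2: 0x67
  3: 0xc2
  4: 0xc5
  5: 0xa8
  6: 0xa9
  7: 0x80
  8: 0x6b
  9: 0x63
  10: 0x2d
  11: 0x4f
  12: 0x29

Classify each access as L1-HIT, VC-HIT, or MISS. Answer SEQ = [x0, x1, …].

0: 0x67 (blk 12, set 0) → MISS  vc=[]
1: 0x64 (blk 12, set 0) → L1-HIT  vc=[]
2: 0x67 (blk 12, set 0) → L1-HIT  vc=[]
3: 0xc2 (blk 24, set 0) → MISS  vc=[12]
4: 0xc5 (blk 24, set 0) → L1-HIT  vc=[12]
5: 0xa8 (blk 21, set 1) → MISS  vc=[12]
6: 0xa9 (blk 21, set 1) → L1-HIT  vc=[12]
7: 0x80 (blk 16, set 0) → MISS  vc=[12, 24]
8: 0x6b (blk 13, set 1) → MISS  vc=[12, 24, 21]
9: 0x63 (blk 12, set 0) → VC-HIT  vc=[16, 24, 21]
10: 0x2d (blk 5, set 1) → MISS  vc=[16, 24, 21, 13]
11: 0x4f (blk 9, set 1) → MISS  vc=[16, 24, 21, 13, 5]
12: 0x29 (blk 5, set 1) → VC-HIT  vc=[16, 24, 21, 13, 9]

SEQ = [MISS, L1-HIT, L1-HIT, MISS, L1-HIT, MISS, L1-HIT, MISS, MISS, VC-HIT, MISS, MISS, VC-HIT]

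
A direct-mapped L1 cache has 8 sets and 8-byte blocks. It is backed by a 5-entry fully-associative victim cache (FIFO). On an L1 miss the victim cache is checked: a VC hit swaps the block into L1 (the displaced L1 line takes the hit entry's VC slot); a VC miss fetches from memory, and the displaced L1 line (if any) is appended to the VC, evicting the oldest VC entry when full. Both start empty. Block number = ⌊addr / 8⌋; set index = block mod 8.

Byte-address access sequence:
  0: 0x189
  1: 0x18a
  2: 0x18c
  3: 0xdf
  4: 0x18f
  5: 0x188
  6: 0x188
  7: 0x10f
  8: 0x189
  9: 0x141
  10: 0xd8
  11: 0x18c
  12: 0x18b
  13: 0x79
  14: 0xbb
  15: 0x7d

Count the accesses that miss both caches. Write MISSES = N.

  [0] addr=0x189 blk=49 s=1: MISS | VC []
  [1] addr=0x18a blk=49 s=1: L1-HIT | VC []
  [2] addr=0x18c blk=49 s=1: L1-HIT | VC []
  [3] addr=0xdf blk=27 s=3: MISS | VC []
  [4] addr=0x18f blk=49 s=1: L1-HIT | VC []
  [5] addr=0x188 blk=49 s=1: L1-HIT | VC []
  [6] addr=0x188 blk=49 s=1: L1-HIT | VC []
  [7] addr=0x10f blk=33 s=1: MISS | VC [49]
  [8] addr=0x189 blk=49 s=1: VC-HIT | VC [33]
  [9] addr=0x141 blk=40 s=0: MISS | VC [33]
  [10] addr=0xd8 blk=27 s=3: L1-HIT | VC [33]
  [11] addr=0x18c blk=49 s=1: L1-HIT | VC [33]
  [12] addr=0x18b blk=49 s=1: L1-HIT | VC [33]
  [13] addr=0x79 blk=15 s=7: MISS | VC [33]
  [14] addr=0xbb blk=23 s=7: MISS | VC [33, 15]
  [15] addr=0x7d blk=15 s=7: VC-HIT | VC [33, 23]

MISSES = 6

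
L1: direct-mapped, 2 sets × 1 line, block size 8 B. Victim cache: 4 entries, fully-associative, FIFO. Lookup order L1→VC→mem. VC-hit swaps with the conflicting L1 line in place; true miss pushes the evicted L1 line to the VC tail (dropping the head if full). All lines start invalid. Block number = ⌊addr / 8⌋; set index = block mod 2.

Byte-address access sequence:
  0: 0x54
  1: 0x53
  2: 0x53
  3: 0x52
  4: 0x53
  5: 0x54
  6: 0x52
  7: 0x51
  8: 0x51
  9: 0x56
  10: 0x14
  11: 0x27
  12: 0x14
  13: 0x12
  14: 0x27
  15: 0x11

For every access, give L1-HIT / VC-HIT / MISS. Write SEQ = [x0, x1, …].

0: 0x54 (blk 10, set 0) → MISS  vc=[]
1: 0x53 (blk 10, set 0) → L1-HIT  vc=[]
2: 0x53 (blk 10, set 0) → L1-HIT  vc=[]
3: 0x52 (blk 10, set 0) → L1-HIT  vc=[]
4: 0x53 (blk 10, set 0) → L1-HIT  vc=[]
5: 0x54 (blk 10, set 0) → L1-HIT  vc=[]
6: 0x52 (blk 10, set 0) → L1-HIT  vc=[]
7: 0x51 (blk 10, set 0) → L1-HIT  vc=[]
8: 0x51 (blk 10, set 0) → L1-HIT  vc=[]
9: 0x56 (blk 10, set 0) → L1-HIT  vc=[]
10: 0x14 (blk 2, set 0) → MISS  vc=[10]
11: 0x27 (blk 4, set 0) → MISS  vc=[10, 2]
12: 0x14 (blk 2, set 0) → VC-HIT  vc=[10, 4]
13: 0x12 (blk 2, set 0) → L1-HIT  vc=[10, 4]
14: 0x27 (blk 4, set 0) → VC-HIT  vc=[10, 2]
15: 0x11 (blk 2, set 0) → VC-HIT  vc=[10, 4]

SEQ = [MISS, L1-HIT, L1-HIT, L1-HIT, L1-HIT, L1-HIT, L1-HIT, L1-HIT, L1-HIT, L1-HIT, MISS, MISS, VC-HIT, L1-HIT, VC-HIT, VC-HIT]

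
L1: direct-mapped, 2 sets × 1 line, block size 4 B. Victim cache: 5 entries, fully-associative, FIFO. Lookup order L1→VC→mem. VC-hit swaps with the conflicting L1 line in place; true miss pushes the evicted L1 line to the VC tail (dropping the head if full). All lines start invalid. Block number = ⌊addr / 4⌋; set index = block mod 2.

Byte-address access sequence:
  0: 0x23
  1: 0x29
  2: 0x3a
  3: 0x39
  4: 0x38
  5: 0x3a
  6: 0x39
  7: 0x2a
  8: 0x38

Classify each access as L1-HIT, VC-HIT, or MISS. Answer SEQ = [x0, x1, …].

SEQ = [MISS, MISS, MISS, L1-HIT, L1-HIT, L1-HIT, L1-HIT, VC-HIT, VC-HIT]

0: 0x23 (blk 8, set 0) → MISS  vc=[]
1: 0x29 (blk 10, set 0) → MISS  vc=[8]
2: 0x3a (blk 14, set 0) → MISS  vc=[8, 10]
3: 0x39 (blk 14, set 0) → L1-HIT  vc=[8, 10]
4: 0x38 (blk 14, set 0) → L1-HIT  vc=[8, 10]
5: 0x3a (blk 14, set 0) → L1-HIT  vc=[8, 10]
6: 0x39 (blk 14, set 0) → L1-HIT  vc=[8, 10]
7: 0x2a (blk 10, set 0) → VC-HIT  vc=[8, 14]
8: 0x38 (blk 14, set 0) → VC-HIT  vc=[8, 10]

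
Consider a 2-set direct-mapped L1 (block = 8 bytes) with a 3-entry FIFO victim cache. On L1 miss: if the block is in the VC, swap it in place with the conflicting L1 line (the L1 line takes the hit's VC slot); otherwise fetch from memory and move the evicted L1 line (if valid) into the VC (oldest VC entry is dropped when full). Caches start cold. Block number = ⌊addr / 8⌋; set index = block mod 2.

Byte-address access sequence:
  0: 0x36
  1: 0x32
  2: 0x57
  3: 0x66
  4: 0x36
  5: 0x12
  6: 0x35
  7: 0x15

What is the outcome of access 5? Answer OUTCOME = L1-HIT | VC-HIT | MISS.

0: 0x36 (blk 6, set 0) → MISS  vc=[]
1: 0x32 (blk 6, set 0) → L1-HIT  vc=[]
2: 0x57 (blk 10, set 0) → MISS  vc=[6]
3: 0x66 (blk 12, set 0) → MISS  vc=[6, 10]
4: 0x36 (blk 6, set 0) → VC-HIT  vc=[12, 10]
5: 0x12 (blk 2, set 0) → MISS  vc=[12, 10, 6]
6: 0x35 (blk 6, set 0) → VC-HIT  vc=[12, 10, 2]
7: 0x15 (blk 2, set 0) → VC-HIT  vc=[12, 10, 6]

OUTCOME = MISS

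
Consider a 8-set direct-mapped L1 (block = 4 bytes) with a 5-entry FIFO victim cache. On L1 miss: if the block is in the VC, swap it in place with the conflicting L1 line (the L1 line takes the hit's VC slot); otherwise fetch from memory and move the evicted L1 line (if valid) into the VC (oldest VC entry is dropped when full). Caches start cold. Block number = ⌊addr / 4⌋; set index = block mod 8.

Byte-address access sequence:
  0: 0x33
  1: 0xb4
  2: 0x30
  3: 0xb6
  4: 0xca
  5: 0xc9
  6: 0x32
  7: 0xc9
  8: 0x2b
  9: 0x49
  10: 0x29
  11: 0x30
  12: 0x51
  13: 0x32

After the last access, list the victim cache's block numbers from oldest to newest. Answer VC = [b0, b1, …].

VC = [50, 18, 20]

  [0] addr=0x33 blk=12 s=4: MISS | VC []
  [1] addr=0xb4 blk=45 s=5: MISS | VC []
  [2] addr=0x30 blk=12 s=4: L1-HIT | VC []
  [3] addr=0xb6 blk=45 s=5: L1-HIT | VC []
  [4] addr=0xca blk=50 s=2: MISS | VC []
  [5] addr=0xc9 blk=50 s=2: L1-HIT | VC []
  [6] addr=0x32 blk=12 s=4: L1-HIT | VC []
  [7] addr=0xc9 blk=50 s=2: L1-HIT | VC []
  [8] addr=0x2b blk=10 s=2: MISS | VC [50]
  [9] addr=0x49 blk=18 s=2: MISS | VC [50, 10]
  [10] addr=0x29 blk=10 s=2: VC-HIT | VC [50, 18]
  [11] addr=0x30 blk=12 s=4: L1-HIT | VC [50, 18]
  [12] addr=0x51 blk=20 s=4: MISS | VC [50, 18, 12]
  [13] addr=0x32 blk=12 s=4: VC-HIT | VC [50, 18, 20]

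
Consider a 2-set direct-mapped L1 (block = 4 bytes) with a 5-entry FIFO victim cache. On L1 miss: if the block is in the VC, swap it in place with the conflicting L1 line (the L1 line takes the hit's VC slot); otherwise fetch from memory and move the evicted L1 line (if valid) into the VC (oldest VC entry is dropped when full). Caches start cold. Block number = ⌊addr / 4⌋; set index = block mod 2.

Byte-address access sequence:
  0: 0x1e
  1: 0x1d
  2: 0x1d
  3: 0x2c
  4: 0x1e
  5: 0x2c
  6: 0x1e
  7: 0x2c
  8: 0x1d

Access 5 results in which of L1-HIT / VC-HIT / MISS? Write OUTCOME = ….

OUTCOME = VC-HIT

  [0] addr=0x1e blk=7 s=1: MISS | VC []
  [1] addr=0x1d blk=7 s=1: L1-HIT | VC []
  [2] addr=0x1d blk=7 s=1: L1-HIT | VC []
  [3] addr=0x2c blk=11 s=1: MISS | VC [7]
  [4] addr=0x1e blk=7 s=1: VC-HIT | VC [11]
  [5] addr=0x2c blk=11 s=1: VC-HIT | VC [7]
  [6] addr=0x1e blk=7 s=1: VC-HIT | VC [11]
  [7] addr=0x2c blk=11 s=1: VC-HIT | VC [7]
  [8] addr=0x1d blk=7 s=1: VC-HIT | VC [11]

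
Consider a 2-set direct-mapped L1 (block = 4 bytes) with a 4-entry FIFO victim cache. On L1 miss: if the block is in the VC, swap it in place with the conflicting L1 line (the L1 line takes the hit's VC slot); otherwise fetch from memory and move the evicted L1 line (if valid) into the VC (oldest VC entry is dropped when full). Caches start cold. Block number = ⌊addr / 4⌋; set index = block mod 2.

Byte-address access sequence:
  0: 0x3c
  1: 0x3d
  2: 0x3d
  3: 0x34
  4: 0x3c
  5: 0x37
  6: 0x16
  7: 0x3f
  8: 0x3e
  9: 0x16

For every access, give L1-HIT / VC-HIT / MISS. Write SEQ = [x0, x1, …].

SEQ = [MISS, L1-HIT, L1-HIT, MISS, VC-HIT, VC-HIT, MISS, VC-HIT, L1-HIT, VC-HIT]

0: 0x3c (blk 15, set 1) → MISS  vc=[]
1: 0x3d (blk 15, set 1) → L1-HIT  vc=[]
2: 0x3d (blk 15, set 1) → L1-HIT  vc=[]
3: 0x34 (blk 13, set 1) → MISS  vc=[15]
4: 0x3c (blk 15, set 1) → VC-HIT  vc=[13]
5: 0x37 (blk 13, set 1) → VC-HIT  vc=[15]
6: 0x16 (blk 5, set 1) → MISS  vc=[15, 13]
7: 0x3f (blk 15, set 1) → VC-HIT  vc=[5, 13]
8: 0x3e (blk 15, set 1) → L1-HIT  vc=[5, 13]
9: 0x16 (blk 5, set 1) → VC-HIT  vc=[15, 13]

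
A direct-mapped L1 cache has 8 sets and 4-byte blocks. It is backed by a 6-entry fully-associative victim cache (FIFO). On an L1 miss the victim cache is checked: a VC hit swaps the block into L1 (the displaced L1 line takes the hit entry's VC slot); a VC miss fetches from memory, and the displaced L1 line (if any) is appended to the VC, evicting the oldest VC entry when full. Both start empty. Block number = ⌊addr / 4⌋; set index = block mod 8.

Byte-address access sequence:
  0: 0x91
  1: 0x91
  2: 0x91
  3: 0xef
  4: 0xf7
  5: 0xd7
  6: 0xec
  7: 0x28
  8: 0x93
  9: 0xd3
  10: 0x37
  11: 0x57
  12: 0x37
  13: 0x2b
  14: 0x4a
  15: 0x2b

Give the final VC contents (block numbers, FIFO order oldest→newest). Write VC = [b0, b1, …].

#0 0x91→b36/s4 MISS; vc=[]
#1 0x91→b36/s4 L1-HIT; vc=[]
#2 0x91→b36/s4 L1-HIT; vc=[]
#3 0xef→b59/s3 MISS; vc=[]
#4 0xf7→b61/s5 MISS; vc=[]
#5 0xd7→b53/s5 MISS; vc=[61]
#6 0xec→b59/s3 L1-HIT; vc=[61]
#7 0x28→b10/s2 MISS; vc=[61]
#8 0x93→b36/s4 L1-HIT; vc=[61]
#9 0xd3→b52/s4 MISS; vc=[61,36]
#10 0x37→b13/s5 MISS; vc=[61,36,53]
#11 0x57→b21/s5 MISS; vc=[61,36,53,13]
#12 0x37→b13/s5 VC-HIT; vc=[61,36,53,21]
#13 0x2b→b10/s2 L1-HIT; vc=[61,36,53,21]
#14 0x4a→b18/s2 MISS; vc=[61,36,53,21,10]
#15 0x2b→b10/s2 VC-HIT; vc=[61,36,53,21,18]

VC = [61, 36, 53, 21, 18]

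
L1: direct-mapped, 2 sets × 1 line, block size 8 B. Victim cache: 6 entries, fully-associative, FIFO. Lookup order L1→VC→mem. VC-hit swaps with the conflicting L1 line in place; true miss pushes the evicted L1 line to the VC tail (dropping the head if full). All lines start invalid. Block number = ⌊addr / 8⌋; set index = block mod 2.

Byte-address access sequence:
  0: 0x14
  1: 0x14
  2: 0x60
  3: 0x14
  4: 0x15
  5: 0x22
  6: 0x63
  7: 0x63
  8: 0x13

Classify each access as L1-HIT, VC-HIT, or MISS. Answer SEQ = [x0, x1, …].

#0 0x14→b2/s0 MISS; vc=[]
#1 0x14→b2/s0 L1-HIT; vc=[]
#2 0x60→b12/s0 MISS; vc=[2]
#3 0x14→b2/s0 VC-HIT; vc=[12]
#4 0x15→b2/s0 L1-HIT; vc=[12]
#5 0x22→b4/s0 MISS; vc=[12,2]
#6 0x63→b12/s0 VC-HIT; vc=[4,2]
#7 0x63→b12/s0 L1-HIT; vc=[4,2]
#8 0x13→b2/s0 VC-HIT; vc=[4,12]

SEQ = [MISS, L1-HIT, MISS, VC-HIT, L1-HIT, MISS, VC-HIT, L1-HIT, VC-HIT]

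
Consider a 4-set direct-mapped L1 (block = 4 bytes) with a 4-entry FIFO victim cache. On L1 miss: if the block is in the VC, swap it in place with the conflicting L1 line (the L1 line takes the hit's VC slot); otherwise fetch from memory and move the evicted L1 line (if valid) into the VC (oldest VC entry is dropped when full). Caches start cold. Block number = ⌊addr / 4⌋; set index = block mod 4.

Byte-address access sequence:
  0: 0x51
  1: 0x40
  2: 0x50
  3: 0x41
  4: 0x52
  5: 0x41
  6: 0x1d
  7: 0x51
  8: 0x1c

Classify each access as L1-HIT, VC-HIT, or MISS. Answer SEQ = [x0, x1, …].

SEQ = [MISS, MISS, VC-HIT, VC-HIT, VC-HIT, VC-HIT, MISS, VC-HIT, L1-HIT]

#0 0x51→b20/s0 MISS; vc=[]
#1 0x40→b16/s0 MISS; vc=[20]
#2 0x50→b20/s0 VC-HIT; vc=[16]
#3 0x41→b16/s0 VC-HIT; vc=[20]
#4 0x52→b20/s0 VC-HIT; vc=[16]
#5 0x41→b16/s0 VC-HIT; vc=[20]
#6 0x1d→b7/s3 MISS; vc=[20]
#7 0x51→b20/s0 VC-HIT; vc=[16]
#8 0x1c→b7/s3 L1-HIT; vc=[16]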